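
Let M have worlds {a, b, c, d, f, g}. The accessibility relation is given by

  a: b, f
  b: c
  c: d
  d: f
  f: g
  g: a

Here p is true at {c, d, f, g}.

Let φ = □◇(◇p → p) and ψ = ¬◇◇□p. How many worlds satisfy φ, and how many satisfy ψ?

5 and 2

For □◇(◇p → p):
a: successors {b, f}; ◇(◇p → p) there: b:T, f:T. ✓
b: successors {c}; ◇(◇p → p) there: c:T. ✓
c: successors {d}; ◇(◇p → p) there: d:T. ✓
d: successors {f}; ◇(◇p → p) there: f:T. ✓
f: successors {g}; ◇(◇p → p) there: g:F. ✗
g: successors {a}; ◇(◇p → p) there: a:T. ✓
— 5 worlds.
For ¬◇◇□p:
a: ◇◇□p is T. ✗
b: ◇◇□p is T. ✗
c: ◇◇□p is T. ✗
d: ◇◇□p is F. ✓
f: ◇◇□p is F. ✓
g: ◇◇□p is T. ✗
— 2 worlds.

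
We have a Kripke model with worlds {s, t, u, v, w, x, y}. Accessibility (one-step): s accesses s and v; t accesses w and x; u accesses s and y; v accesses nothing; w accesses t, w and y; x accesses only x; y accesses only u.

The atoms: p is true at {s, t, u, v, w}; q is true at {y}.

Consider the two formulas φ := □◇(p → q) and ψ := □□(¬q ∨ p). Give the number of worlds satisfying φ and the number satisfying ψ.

For □◇(p → q):
s: successors {s, v}; ◇(p → q) there: s:F, v:F. ✗
t: successors {w, x}; ◇(p → q) there: w:T, x:T. ✓
u: successors {s, y}; ◇(p → q) there: s:F, y:F. ✗
v: no successors, so □◇(p → q) holds vacuously. ✓
w: successors {t, w, y}; ◇(p → q) there: t:T, w:T, y:F. ✗
x: successors {x}; ◇(p → q) there: x:T. ✓
y: successors {u}; ◇(p → q) there: u:T. ✓
— 4 worlds.
For □□(¬q ∨ p):
s: successors {s, v}; □(¬q ∨ p) there: s:T, v:T. ✓
t: successors {w, x}; □(¬q ∨ p) there: w:F, x:T. ✗
u: successors {s, y}; □(¬q ∨ p) there: s:T, y:T. ✓
v: no successors, so □□(¬q ∨ p) holds vacuously. ✓
w: successors {t, w, y}; □(¬q ∨ p) there: t:T, w:F, y:T. ✗
x: successors {x}; □(¬q ∨ p) there: x:T. ✓
y: successors {u}; □(¬q ∨ p) there: u:F. ✗
— 4 worlds.

4 and 4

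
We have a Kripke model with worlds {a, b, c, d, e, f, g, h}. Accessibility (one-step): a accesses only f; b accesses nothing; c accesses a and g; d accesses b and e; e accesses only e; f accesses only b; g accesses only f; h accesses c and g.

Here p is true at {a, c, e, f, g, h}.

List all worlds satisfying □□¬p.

a: successors {f}; □¬p there: f:T. ✓
b: no successors, so □□¬p holds vacuously. ✓
c: successors {a, g}; □¬p there: a:F, g:F. ✗
d: successors {b, e}; □¬p there: b:T, e:F. ✗
e: successors {e}; □¬p there: e:F. ✗
f: successors {b}; □¬p there: b:T. ✓
g: successors {f}; □¬p there: f:T. ✓
h: successors {c, g}; □¬p there: c:F, g:F. ✗

{a, b, f, g}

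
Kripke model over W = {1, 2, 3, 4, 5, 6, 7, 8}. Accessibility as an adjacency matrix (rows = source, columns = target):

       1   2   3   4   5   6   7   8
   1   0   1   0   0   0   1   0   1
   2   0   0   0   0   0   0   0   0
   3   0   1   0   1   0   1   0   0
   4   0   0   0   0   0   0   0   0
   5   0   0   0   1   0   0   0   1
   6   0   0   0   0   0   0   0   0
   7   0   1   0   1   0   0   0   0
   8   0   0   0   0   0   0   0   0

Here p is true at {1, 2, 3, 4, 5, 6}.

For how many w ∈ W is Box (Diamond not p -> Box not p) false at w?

1: successors {2, 6, 8}; Diamond not p -> Box not p there: 2:T, 6:T, 8:T. ✓
2: no successors, so Box (Diamond not p -> Box not p) holds vacuously. ✓
3: successors {2, 4, 6}; Diamond not p -> Box not p there: 2:T, 4:T, 6:T. ✓
4: no successors, so Box (Diamond not p -> Box not p) holds vacuously. ✓
5: successors {4, 8}; Diamond not p -> Box not p there: 4:T, 8:T. ✓
6: no successors, so Box (Diamond not p -> Box not p) holds vacuously. ✓
7: successors {2, 4}; Diamond not p -> Box not p there: 2:T, 4:T. ✓
8: no successors, so Box (Diamond not p -> Box not p) holds vacuously. ✓
Satisfying worlds: {1, 2, 3, 4, 5, 6, 7, 8}.
So Box (Diamond not p -> Box not p) fails at the other 0 worlds.

0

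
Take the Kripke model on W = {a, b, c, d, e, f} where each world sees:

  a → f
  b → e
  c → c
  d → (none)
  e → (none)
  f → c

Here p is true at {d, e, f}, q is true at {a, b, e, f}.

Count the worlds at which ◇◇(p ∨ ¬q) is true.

3

a: successors {f}; ◇(p ∨ ¬q) there: f:T. ✓
b: successors {e}; ◇(p ∨ ¬q) there: e:F. ✗
c: successors {c}; ◇(p ∨ ¬q) there: c:T. ✓
d: no successors, so ◇◇(p ∨ ¬q) fails. ✗
e: no successors, so ◇◇(p ∨ ¬q) fails. ✗
f: successors {c}; ◇(p ∨ ¬q) there: c:T. ✓
Satisfying worlds: {a, c, f}.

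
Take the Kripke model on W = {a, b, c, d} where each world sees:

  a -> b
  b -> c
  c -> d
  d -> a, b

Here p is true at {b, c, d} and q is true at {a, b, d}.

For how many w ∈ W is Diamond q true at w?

a: successors {b}; q there: b:T. ✓
b: successors {c}; q there: c:F. ✗
c: successors {d}; q there: d:T. ✓
d: successors {a, b}; q there: a:T, b:T. ✓
Satisfying worlds: {a, c, d}.

3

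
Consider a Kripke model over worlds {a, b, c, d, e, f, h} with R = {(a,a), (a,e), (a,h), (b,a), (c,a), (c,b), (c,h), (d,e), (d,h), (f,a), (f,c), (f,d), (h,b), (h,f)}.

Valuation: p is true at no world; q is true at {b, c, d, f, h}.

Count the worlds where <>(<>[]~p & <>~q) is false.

2

a: successors {a, e, h}; <>[]~p & <>~q there: a:T, e:F, h:F. ✓
b: successors {a}; <>[]~p & <>~q there: a:T. ✓
c: successors {a, b, h}; <>[]~p & <>~q there: a:T, b:T, h:F. ✓
d: successors {e, h}; <>[]~p & <>~q there: e:F, h:F. ✗
e: no successors, so <>(<>[]~p & <>~q) fails. ✗
f: successors {a, c, d}; <>[]~p & <>~q there: a:T, c:T, d:T. ✓
h: successors {b, f}; <>[]~p & <>~q there: b:T, f:T. ✓
Satisfying worlds: {a, b, c, f, h}.
So <>(<>[]~p & <>~q) fails at the other 2 worlds.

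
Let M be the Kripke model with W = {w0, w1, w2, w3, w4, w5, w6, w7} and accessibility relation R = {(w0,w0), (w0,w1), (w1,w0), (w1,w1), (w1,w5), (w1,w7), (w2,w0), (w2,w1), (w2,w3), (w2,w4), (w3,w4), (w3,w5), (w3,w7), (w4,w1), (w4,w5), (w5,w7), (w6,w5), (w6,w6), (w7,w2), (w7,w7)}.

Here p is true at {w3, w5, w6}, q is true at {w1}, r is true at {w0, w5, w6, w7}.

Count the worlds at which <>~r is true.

w0: successors {w0, w1}; ~r there: w0:F, w1:T. ✓
w1: successors {w0, w1, w5, w7}; ~r there: w0:F, w1:T, w5:F, w7:F. ✓
w2: successors {w0, w1, w3, w4}; ~r there: w0:F, w1:T, w3:T, w4:T. ✓
w3: successors {w4, w5, w7}; ~r there: w4:T, w5:F, w7:F. ✓
w4: successors {w1, w5}; ~r there: w1:T, w5:F. ✓
w5: successors {w7}; ~r there: w7:F. ✗
w6: successors {w5, w6}; ~r there: w5:F, w6:F. ✗
w7: successors {w2, w7}; ~r there: w2:T, w7:F. ✓
Satisfying worlds: {w0, w1, w2, w3, w4, w7}.

6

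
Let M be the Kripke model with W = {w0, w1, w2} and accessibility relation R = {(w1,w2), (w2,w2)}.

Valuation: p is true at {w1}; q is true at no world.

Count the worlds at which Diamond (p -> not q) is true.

2

w0: no successors, so Diamond (p -> not q) fails. ✗
w1: successors {w2}; p -> not q there: w2:T. ✓
w2: successors {w2}; p -> not q there: w2:T. ✓
Satisfying worlds: {w1, w2}.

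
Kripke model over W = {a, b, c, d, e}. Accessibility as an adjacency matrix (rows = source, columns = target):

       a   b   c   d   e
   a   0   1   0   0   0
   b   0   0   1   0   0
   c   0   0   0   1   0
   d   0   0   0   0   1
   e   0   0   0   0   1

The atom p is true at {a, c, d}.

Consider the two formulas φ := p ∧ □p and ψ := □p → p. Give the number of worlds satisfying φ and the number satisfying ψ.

1 and 4

For p ∧ □p:
a: p is T, □p is F. ✗
b: p is F, □p is T. ✗
c: p is T, □p is T. ✓
d: p is T, □p is F. ✗
e: p is F, □p is F. ✗
— 1 world.
For □p → p:
a: □p is F, p is T. ✓
b: □p is T, p is F. ✗
c: □p is T, p is T. ✓
d: □p is F, p is T. ✓
e: □p is F, p is F. ✓
— 4 worlds.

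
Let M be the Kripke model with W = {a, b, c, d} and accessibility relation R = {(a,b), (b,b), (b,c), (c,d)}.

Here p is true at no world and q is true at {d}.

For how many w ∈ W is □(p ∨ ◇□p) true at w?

1

a: successors {b}; p ∨ ◇□p there: b:F. ✗
b: successors {b, c}; p ∨ ◇□p there: b:F, c:T. ✗
c: successors {d}; p ∨ ◇□p there: d:F. ✗
d: no successors, so □(p ∨ ◇□p) holds vacuously. ✓
Satisfying worlds: {d}.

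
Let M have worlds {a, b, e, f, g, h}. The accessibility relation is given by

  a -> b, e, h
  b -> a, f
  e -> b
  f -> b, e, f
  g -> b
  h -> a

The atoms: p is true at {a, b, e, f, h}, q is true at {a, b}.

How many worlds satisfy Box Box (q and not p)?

0

a: successors {b, e, h}; Box (q and not p) there: b:F, e:F, h:F. ✗
b: successors {a, f}; Box (q and not p) there: a:F, f:F. ✗
e: successors {b}; Box (q and not p) there: b:F. ✗
f: successors {b, e, f}; Box (q and not p) there: b:F, e:F, f:F. ✗
g: successors {b}; Box (q and not p) there: b:F. ✗
h: successors {a}; Box (q and not p) there: a:F. ✗
Satisfying worlds: ∅.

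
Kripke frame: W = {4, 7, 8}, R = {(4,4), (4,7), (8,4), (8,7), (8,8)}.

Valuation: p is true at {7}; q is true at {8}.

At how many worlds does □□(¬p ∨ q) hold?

4: successors {4, 7}; □(¬p ∨ q) there: 4:F, 7:T. ✗
7: no successors, so □□(¬p ∨ q) holds vacuously. ✓
8: successors {4, 7, 8}; □(¬p ∨ q) there: 4:F, 7:T, 8:F. ✗
Satisfying worlds: {7}.

1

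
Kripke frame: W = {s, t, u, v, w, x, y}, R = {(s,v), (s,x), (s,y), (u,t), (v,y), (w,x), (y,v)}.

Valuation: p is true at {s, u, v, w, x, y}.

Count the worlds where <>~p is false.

s: successors {v, x, y}; ~p there: v:F, x:F, y:F. ✗
t: no successors, so <>~p fails. ✗
u: successors {t}; ~p there: t:T. ✓
v: successors {y}; ~p there: y:F. ✗
w: successors {x}; ~p there: x:F. ✗
x: no successors, so <>~p fails. ✗
y: successors {v}; ~p there: v:F. ✗
Satisfying worlds: {u}.
So <>~p fails at the other 6 worlds.

6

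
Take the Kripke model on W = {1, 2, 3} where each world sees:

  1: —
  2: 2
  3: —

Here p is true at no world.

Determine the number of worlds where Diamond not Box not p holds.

0

1: no successors, so Diamond not Box not p fails. ✗
2: successors {2}; not Box not p there: 2:F. ✗
3: no successors, so Diamond not Box not p fails. ✗
Satisfying worlds: ∅.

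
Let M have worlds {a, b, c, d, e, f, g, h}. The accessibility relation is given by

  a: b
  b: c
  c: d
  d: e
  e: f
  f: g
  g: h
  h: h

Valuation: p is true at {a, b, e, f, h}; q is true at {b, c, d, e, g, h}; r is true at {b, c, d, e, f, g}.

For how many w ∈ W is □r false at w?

2

a: successors {b}; r there: b:T. ✓
b: successors {c}; r there: c:T. ✓
c: successors {d}; r there: d:T. ✓
d: successors {e}; r there: e:T. ✓
e: successors {f}; r there: f:T. ✓
f: successors {g}; r there: g:T. ✓
g: successors {h}; r there: h:F. ✗
h: successors {h}; r there: h:F. ✗
Satisfying worlds: {a, b, c, d, e, f}.
So □r fails at the other 2 worlds.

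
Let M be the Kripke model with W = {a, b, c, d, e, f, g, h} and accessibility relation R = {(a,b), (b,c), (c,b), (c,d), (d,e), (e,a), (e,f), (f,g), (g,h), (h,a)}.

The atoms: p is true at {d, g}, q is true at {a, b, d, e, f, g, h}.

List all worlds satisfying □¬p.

{a, b, d, e, g, h}

a: successors {b}; ¬p there: b:T. ✓
b: successors {c}; ¬p there: c:T. ✓
c: successors {b, d}; ¬p there: b:T, d:F. ✗
d: successors {e}; ¬p there: e:T. ✓
e: successors {a, f}; ¬p there: a:T, f:T. ✓
f: successors {g}; ¬p there: g:F. ✗
g: successors {h}; ¬p there: h:T. ✓
h: successors {a}; ¬p there: a:T. ✓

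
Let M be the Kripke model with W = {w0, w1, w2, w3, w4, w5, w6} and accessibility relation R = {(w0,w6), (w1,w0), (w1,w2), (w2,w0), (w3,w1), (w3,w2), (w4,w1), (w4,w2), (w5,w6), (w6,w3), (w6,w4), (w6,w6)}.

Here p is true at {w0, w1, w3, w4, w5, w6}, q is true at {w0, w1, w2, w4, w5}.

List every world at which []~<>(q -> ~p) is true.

w0: successors {w6}; ~<>(q -> ~p) there: w6:F. ✗
w1: successors {w0, w2}; ~<>(q -> ~p) there: w0:F, w2:T. ✗
w2: successors {w0}; ~<>(q -> ~p) there: w0:F. ✗
w3: successors {w1, w2}; ~<>(q -> ~p) there: w1:F, w2:T. ✗
w4: successors {w1, w2}; ~<>(q -> ~p) there: w1:F, w2:T. ✗
w5: successors {w6}; ~<>(q -> ~p) there: w6:F. ✗
w6: successors {w3, w4, w6}; ~<>(q -> ~p) there: w3:F, w4:F, w6:F. ✗

∅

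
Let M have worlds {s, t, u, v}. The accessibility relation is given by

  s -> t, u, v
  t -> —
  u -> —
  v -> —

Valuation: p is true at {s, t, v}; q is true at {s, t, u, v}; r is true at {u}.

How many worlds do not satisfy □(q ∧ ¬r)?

1

s: successors {t, u, v}; q ∧ ¬r there: t:T, u:F, v:T. ✗
t: no successors, so □(q ∧ ¬r) holds vacuously. ✓
u: no successors, so □(q ∧ ¬r) holds vacuously. ✓
v: no successors, so □(q ∧ ¬r) holds vacuously. ✓
Satisfying worlds: {t, u, v}.
So □(q ∧ ¬r) fails at the other 1 world.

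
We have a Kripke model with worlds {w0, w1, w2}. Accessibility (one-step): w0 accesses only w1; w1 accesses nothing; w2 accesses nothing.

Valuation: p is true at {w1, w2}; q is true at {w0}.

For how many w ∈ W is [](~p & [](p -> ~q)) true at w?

2

w0: successors {w1}; ~p & [](p -> ~q) there: w1:F. ✗
w1: no successors, so [](~p & [](p -> ~q)) holds vacuously. ✓
w2: no successors, so [](~p & [](p -> ~q)) holds vacuously. ✓
Satisfying worlds: {w1, w2}.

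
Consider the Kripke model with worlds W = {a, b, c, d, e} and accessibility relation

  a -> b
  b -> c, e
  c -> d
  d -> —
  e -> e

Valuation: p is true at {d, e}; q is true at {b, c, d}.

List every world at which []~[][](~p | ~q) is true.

a: successors {b}; ~[][](~p | ~q) there: b:T. ✓
b: successors {c, e}; ~[][](~p | ~q) there: c:F, e:F. ✗
c: successors {d}; ~[][](~p | ~q) there: d:F. ✗
d: no successors, so []~[][](~p | ~q) holds vacuously. ✓
e: successors {e}; ~[][](~p | ~q) there: e:F. ✗

{a, d}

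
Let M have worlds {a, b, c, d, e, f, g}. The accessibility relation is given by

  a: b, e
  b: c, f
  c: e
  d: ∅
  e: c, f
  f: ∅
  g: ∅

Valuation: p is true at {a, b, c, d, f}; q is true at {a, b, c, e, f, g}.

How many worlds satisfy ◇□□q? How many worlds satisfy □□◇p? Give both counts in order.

For ◇□□q:
a: successors {b, e}; □□q there: b:T, e:T. ✓
b: successors {c, f}; □□q there: c:T, f:T. ✓
c: successors {e}; □□q there: e:T. ✓
d: no successors, so ◇□□q fails. ✗
e: successors {c, f}; □□q there: c:T, f:T. ✓
f: no successors, so ◇□□q fails. ✗
g: no successors, so ◇□□q fails. ✗
— 4 worlds.
For □□◇p:
a: successors {b, e}; □◇p there: b:F, e:F. ✗
b: successors {c, f}; □◇p there: c:T, f:T. ✓
c: successors {e}; □◇p there: e:F. ✗
d: no successors, so □□◇p holds vacuously. ✓
e: successors {c, f}; □◇p there: c:T, f:T. ✓
f: no successors, so □□◇p holds vacuously. ✓
g: no successors, so □□◇p holds vacuously. ✓
— 5 worlds.

4 and 5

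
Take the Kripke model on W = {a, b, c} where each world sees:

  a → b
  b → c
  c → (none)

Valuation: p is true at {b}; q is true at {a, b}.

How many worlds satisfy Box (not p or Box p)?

2

a: successors {b}; not p or Box p there: b:F. ✗
b: successors {c}; not p or Box p there: c:T. ✓
c: no successors, so Box (not p or Box p) holds vacuously. ✓
Satisfying worlds: {b, c}.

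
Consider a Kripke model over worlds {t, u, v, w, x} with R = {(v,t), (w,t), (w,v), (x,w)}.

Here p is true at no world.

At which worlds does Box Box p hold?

{t, u, v}

t: no successors, so Box Box p holds vacuously. ✓
u: no successors, so Box Box p holds vacuously. ✓
v: successors {t}; Box p there: t:T. ✓
w: successors {t, v}; Box p there: t:T, v:F. ✗
x: successors {w}; Box p there: w:F. ✗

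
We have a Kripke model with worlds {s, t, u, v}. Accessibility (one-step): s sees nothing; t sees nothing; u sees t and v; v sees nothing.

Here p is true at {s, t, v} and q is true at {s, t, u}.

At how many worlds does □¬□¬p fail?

s: no successors, so □¬□¬p holds vacuously. ✓
t: no successors, so □¬□¬p holds vacuously. ✓
u: successors {t, v}; ¬□¬p there: t:F, v:F. ✗
v: no successors, so □¬□¬p holds vacuously. ✓
Satisfying worlds: {s, t, v}.
So □¬□¬p fails at the other 1 world.

1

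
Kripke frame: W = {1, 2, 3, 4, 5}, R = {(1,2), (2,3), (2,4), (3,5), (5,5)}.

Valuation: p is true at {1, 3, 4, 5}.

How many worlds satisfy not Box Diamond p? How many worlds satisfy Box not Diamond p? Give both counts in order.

1 and 1

For not Box Diamond p:
1: Box Diamond p is T. ✗
2: Box Diamond p is F. ✓
3: Box Diamond p is T. ✗
4: Box Diamond p is T. ✗
5: Box Diamond p is T. ✗
— 1 world.
For Box not Diamond p:
1: successors {2}; not Diamond p there: 2:F. ✗
2: successors {3, 4}; not Diamond p there: 3:F, 4:T. ✗
3: successors {5}; not Diamond p there: 5:F. ✗
4: no successors, so Box not Diamond p holds vacuously. ✓
5: successors {5}; not Diamond p there: 5:F. ✗
— 1 world.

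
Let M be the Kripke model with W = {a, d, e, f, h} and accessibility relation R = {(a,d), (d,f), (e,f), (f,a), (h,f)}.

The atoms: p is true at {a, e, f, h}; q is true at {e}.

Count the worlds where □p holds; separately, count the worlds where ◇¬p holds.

For □p:
a: successors {d}; p there: d:F. ✗
d: successors {f}; p there: f:T. ✓
e: successors {f}; p there: f:T. ✓
f: successors {a}; p there: a:T. ✓
h: successors {f}; p there: f:T. ✓
— 4 worlds.
For ◇¬p:
a: successors {d}; ¬p there: d:T. ✓
d: successors {f}; ¬p there: f:F. ✗
e: successors {f}; ¬p there: f:F. ✗
f: successors {a}; ¬p there: a:F. ✗
h: successors {f}; ¬p there: f:F. ✗
— 1 world.

4 and 1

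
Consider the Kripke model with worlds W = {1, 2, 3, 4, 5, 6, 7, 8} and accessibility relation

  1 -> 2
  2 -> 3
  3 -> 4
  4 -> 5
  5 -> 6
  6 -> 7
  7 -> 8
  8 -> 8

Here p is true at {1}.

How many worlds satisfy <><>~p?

8

1: successors {2}; <>~p there: 2:T. ✓
2: successors {3}; <>~p there: 3:T. ✓
3: successors {4}; <>~p there: 4:T. ✓
4: successors {5}; <>~p there: 5:T. ✓
5: successors {6}; <>~p there: 6:T. ✓
6: successors {7}; <>~p there: 7:T. ✓
7: successors {8}; <>~p there: 8:T. ✓
8: successors {8}; <>~p there: 8:T. ✓
Satisfying worlds: {1, 2, 3, 4, 5, 6, 7, 8}.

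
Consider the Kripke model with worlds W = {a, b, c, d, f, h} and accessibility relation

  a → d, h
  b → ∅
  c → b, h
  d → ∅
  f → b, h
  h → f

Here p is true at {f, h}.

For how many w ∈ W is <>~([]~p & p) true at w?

4

a: successors {d, h}; ~([]~p & p) there: d:T, h:T. ✓
b: no successors, so <>~([]~p & p) fails. ✗
c: successors {b, h}; ~([]~p & p) there: b:T, h:T. ✓
d: no successors, so <>~([]~p & p) fails. ✗
f: successors {b, h}; ~([]~p & p) there: b:T, h:T. ✓
h: successors {f}; ~([]~p & p) there: f:T. ✓
Satisfying worlds: {a, c, f, h}.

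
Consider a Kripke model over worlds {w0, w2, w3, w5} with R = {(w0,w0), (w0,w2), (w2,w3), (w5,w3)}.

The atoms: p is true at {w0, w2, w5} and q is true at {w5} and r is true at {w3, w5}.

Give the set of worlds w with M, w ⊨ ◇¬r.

w0: successors {w0, w2}; ¬r there: w0:T, w2:T. ✓
w2: successors {w3}; ¬r there: w3:F. ✗
w3: no successors, so ◇¬r fails. ✗
w5: successors {w3}; ¬r there: w3:F. ✗

{w0}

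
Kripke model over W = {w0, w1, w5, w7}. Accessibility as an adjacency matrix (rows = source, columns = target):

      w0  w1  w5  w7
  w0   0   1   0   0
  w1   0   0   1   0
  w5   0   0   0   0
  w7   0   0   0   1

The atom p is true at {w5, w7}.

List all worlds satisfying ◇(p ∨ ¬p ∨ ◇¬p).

{w0, w1, w7}

w0: successors {w1}; p ∨ ¬p ∨ ◇¬p there: w1:T. ✓
w1: successors {w5}; p ∨ ¬p ∨ ◇¬p there: w5:T. ✓
w5: no successors, so ◇(p ∨ ¬p ∨ ◇¬p) fails. ✗
w7: successors {w7}; p ∨ ¬p ∨ ◇¬p there: w7:T. ✓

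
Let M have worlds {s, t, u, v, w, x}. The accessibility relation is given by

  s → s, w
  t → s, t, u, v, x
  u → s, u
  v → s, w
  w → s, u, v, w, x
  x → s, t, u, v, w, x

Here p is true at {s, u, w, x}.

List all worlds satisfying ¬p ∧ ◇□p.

{t, v}

s: ¬p is F, ◇□p is T. ✗
t: ¬p is T, ◇□p is T. ✓
u: ¬p is F, ◇□p is T. ✗
v: ¬p is T, ◇□p is T. ✓
w: ¬p is F, ◇□p is T. ✗
x: ¬p is F, ◇□p is T. ✗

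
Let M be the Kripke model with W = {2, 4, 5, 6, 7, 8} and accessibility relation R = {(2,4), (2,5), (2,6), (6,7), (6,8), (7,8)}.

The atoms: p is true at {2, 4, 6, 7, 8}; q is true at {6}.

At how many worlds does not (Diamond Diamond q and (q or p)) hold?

6

2: Diamond Diamond q and (q or p) is F. ✓
4: Diamond Diamond q and (q or p) is F. ✓
5: Diamond Diamond q and (q or p) is F. ✓
6: Diamond Diamond q and (q or p) is F. ✓
7: Diamond Diamond q and (q or p) is F. ✓
8: Diamond Diamond q and (q or p) is F. ✓
Satisfying worlds: {2, 4, 5, 6, 7, 8}.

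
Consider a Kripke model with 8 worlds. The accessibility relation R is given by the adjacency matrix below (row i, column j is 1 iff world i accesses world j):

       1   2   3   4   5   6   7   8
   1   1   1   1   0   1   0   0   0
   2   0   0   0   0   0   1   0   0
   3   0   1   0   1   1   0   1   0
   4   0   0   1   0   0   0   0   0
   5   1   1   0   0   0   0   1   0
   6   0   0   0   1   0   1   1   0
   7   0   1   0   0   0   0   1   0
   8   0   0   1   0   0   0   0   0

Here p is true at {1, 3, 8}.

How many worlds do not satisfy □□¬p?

1: successors {1, 2, 3, 5}; □¬p there: 1:F, 2:T, 3:T, 5:F. ✗
2: successors {6}; □¬p there: 6:T. ✓
3: successors {2, 4, 5, 7}; □¬p there: 2:T, 4:F, 5:F, 7:T. ✗
4: successors {3}; □¬p there: 3:T. ✓
5: successors {1, 2, 7}; □¬p there: 1:F, 2:T, 7:T. ✗
6: successors {4, 6, 7}; □¬p there: 4:F, 6:T, 7:T. ✗
7: successors {2, 7}; □¬p there: 2:T, 7:T. ✓
8: successors {3}; □¬p there: 3:T. ✓
Satisfying worlds: {2, 4, 7, 8}.
So □□¬p fails at the other 4 worlds.

4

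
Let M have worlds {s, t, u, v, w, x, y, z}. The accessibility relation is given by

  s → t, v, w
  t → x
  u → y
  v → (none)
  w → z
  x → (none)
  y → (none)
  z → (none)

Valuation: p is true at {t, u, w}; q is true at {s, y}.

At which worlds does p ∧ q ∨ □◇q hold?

{v, x, y, z}

s: p ∧ q is F, □◇q is F. ✗
t: p ∧ q is F, □◇q is F. ✗
u: p ∧ q is F, □◇q is F. ✗
v: p ∧ q is F, □◇q is T. ✓
w: p ∧ q is F, □◇q is F. ✗
x: p ∧ q is F, □◇q is T. ✓
y: p ∧ q is F, □◇q is T. ✓
z: p ∧ q is F, □◇q is T. ✓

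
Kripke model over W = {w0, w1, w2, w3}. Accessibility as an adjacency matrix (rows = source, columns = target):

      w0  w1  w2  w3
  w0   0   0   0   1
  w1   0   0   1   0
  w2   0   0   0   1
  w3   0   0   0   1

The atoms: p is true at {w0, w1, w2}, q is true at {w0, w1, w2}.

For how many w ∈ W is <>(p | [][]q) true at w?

w0: successors {w3}; p | [][]q there: w3:F. ✗
w1: successors {w2}; p | [][]q there: w2:T. ✓
w2: successors {w3}; p | [][]q there: w3:F. ✗
w3: successors {w3}; p | [][]q there: w3:F. ✗
Satisfying worlds: {w1}.

1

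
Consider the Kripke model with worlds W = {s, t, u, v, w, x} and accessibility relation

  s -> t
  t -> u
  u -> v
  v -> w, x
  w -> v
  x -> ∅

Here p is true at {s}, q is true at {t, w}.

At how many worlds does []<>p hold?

s: successors {t}; <>p there: t:F. ✗
t: successors {u}; <>p there: u:F. ✗
u: successors {v}; <>p there: v:F. ✗
v: successors {w, x}; <>p there: w:F, x:F. ✗
w: successors {v}; <>p there: v:F. ✗
x: no successors, so []<>p holds vacuously. ✓
Satisfying worlds: {x}.

1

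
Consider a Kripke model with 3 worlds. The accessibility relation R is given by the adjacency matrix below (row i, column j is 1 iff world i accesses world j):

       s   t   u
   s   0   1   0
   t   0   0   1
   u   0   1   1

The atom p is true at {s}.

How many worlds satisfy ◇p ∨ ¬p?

2

s: ◇p is F, ¬p is F. ✗
t: ◇p is F, ¬p is T. ✓
u: ◇p is F, ¬p is T. ✓
Satisfying worlds: {t, u}.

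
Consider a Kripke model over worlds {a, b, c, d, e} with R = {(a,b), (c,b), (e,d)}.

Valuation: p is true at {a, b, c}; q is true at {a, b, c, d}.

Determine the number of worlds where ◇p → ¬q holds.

a: ◇p is T, ¬q is F. ✗
b: ◇p is F, ¬q is F. ✓
c: ◇p is T, ¬q is F. ✗
d: ◇p is F, ¬q is F. ✓
e: ◇p is F, ¬q is T. ✓
Satisfying worlds: {b, d, e}.

3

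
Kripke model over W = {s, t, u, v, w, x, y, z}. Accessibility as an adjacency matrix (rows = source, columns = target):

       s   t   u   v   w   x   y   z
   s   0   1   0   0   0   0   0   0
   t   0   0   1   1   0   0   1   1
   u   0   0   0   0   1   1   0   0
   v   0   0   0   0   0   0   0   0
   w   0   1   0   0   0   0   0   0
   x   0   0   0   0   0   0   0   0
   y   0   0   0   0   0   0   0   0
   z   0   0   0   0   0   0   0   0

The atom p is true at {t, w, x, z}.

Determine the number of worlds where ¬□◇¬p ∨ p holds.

5

s: ¬□◇¬p is F, p is F. ✗
t: ¬□◇¬p is T, p is T. ✓
u: ¬□◇¬p is T, p is F. ✓
v: ¬□◇¬p is F, p is F. ✗
w: ¬□◇¬p is F, p is T. ✓
x: ¬□◇¬p is F, p is T. ✓
y: ¬□◇¬p is F, p is F. ✗
z: ¬□◇¬p is F, p is T. ✓
Satisfying worlds: {t, u, w, x, z}.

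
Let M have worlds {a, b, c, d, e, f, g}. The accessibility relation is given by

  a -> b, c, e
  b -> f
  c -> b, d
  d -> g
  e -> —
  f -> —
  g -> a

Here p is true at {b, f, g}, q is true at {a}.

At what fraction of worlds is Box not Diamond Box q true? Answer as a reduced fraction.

4/7

a: successors {b, c, e}; not Diamond Box q there: b:F, c:T, e:T. ✗
b: successors {f}; not Diamond Box q there: f:T. ✓
c: successors {b, d}; not Diamond Box q there: b:F, d:F. ✗
d: successors {g}; not Diamond Box q there: g:T. ✓
e: no successors, so Box not Diamond Box q holds vacuously. ✓
f: no successors, so Box not Diamond Box q holds vacuously. ✓
g: successors {a}; not Diamond Box q there: a:F. ✗
That's 4 of 7 worlds, so 4/7.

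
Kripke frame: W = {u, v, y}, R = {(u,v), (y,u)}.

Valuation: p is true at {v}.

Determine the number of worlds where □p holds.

2

u: successors {v}; p there: v:T. ✓
v: no successors, so □p holds vacuously. ✓
y: successors {u}; p there: u:F. ✗
Satisfying worlds: {u, v}.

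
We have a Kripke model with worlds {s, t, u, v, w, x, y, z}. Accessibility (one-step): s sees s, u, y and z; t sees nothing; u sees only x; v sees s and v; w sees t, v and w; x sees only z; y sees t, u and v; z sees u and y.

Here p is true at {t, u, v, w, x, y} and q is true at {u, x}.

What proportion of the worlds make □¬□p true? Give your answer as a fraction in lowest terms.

s: successors {s, u, y, z}; ¬□p there: s:T, u:F, y:F, z:F. ✗
t: no successors, so □¬□p holds vacuously. ✓
u: successors {x}; ¬□p there: x:T. ✓
v: successors {s, v}; ¬□p there: s:T, v:T. ✓
w: successors {t, v, w}; ¬□p there: t:F, v:T, w:F. ✗
x: successors {z}; ¬□p there: z:F. ✗
y: successors {t, u, v}; ¬□p there: t:F, u:F, v:T. ✗
z: successors {u, y}; ¬□p there: u:F, y:F. ✗
That's 3 of 8 worlds, so 3/8.

3/8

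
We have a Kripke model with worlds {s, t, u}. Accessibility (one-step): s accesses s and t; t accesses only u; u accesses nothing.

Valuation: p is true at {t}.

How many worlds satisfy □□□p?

2

s: successors {s, t}; □□p there: s:F, t:T. ✗
t: successors {u}; □□p there: u:T. ✓
u: no successors, so □□□p holds vacuously. ✓
Satisfying worlds: {t, u}.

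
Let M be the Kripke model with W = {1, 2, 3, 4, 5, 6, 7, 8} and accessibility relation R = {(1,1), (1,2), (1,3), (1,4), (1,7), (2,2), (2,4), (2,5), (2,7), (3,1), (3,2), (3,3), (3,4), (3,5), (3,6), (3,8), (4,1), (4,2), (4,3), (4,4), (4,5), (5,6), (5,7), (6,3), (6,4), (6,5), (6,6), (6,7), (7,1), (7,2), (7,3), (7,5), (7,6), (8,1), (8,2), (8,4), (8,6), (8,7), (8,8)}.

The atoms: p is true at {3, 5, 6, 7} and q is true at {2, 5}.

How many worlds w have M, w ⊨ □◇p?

1: successors {1, 2, 3, 4, 7}; ◇p there: 1:T, 2:T, 3:T, 4:T, 7:T. ✓
2: successors {2, 4, 5, 7}; ◇p there: 2:T, 4:T, 5:T, 7:T. ✓
3: successors {1, 2, 3, 4, 5, 6, 8}; ◇p there: 1:T, 2:T, 3:T, 4:T, 5:T, 6:T, 8:T. ✓
4: successors {1, 2, 3, 4, 5}; ◇p there: 1:T, 2:T, 3:T, 4:T, 5:T. ✓
5: successors {6, 7}; ◇p there: 6:T, 7:T. ✓
6: successors {3, 4, 5, 6, 7}; ◇p there: 3:T, 4:T, 5:T, 6:T, 7:T. ✓
7: successors {1, 2, 3, 5, 6}; ◇p there: 1:T, 2:T, 3:T, 5:T, 6:T. ✓
8: successors {1, 2, 4, 6, 7, 8}; ◇p there: 1:T, 2:T, 4:T, 6:T, 7:T, 8:T. ✓
Satisfying worlds: {1, 2, 3, 4, 5, 6, 7, 8}.

8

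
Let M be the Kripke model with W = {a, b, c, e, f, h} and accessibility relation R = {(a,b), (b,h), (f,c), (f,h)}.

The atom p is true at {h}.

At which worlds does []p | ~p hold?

a: []p is F, ~p is T. ✓
b: []p is T, ~p is T. ✓
c: []p is T, ~p is T. ✓
e: []p is T, ~p is T. ✓
f: []p is F, ~p is T. ✓
h: []p is T, ~p is F. ✓

{a, b, c, e, f, h}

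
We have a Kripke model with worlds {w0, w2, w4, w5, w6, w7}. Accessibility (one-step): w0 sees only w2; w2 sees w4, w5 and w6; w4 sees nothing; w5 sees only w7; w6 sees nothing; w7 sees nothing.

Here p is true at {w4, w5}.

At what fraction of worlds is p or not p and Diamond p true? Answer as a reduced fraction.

w0: p is F, not p and Diamond p is F. ✗
w2: p is F, not p and Diamond p is T. ✓
w4: p is T, not p and Diamond p is F. ✓
w5: p is T, not p and Diamond p is F. ✓
w6: p is F, not p and Diamond p is F. ✗
w7: p is F, not p and Diamond p is F. ✗
That's 3 of 6 worlds, so 3/6 = 1/2.

1/2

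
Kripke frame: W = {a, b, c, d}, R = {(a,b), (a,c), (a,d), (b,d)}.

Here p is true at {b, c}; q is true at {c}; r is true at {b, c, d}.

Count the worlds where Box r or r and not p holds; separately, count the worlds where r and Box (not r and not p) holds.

For Box r or r and not p:
a: Box r is T, r and not p is F. ✓
b: Box r is T, r and not p is F. ✓
c: Box r is T, r and not p is F. ✓
d: Box r is T, r and not p is T. ✓
— 4 worlds.
For r and Box (not r and not p):
a: r is F, Box (not r and not p) is F. ✗
b: r is T, Box (not r and not p) is F. ✗
c: r is T, Box (not r and not p) is T. ✓
d: r is T, Box (not r and not p) is T. ✓
— 2 worlds.

4 and 2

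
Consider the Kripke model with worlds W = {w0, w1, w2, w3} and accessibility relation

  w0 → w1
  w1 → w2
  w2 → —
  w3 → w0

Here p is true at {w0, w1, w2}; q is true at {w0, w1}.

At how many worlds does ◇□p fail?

1

w0: successors {w1}; □p there: w1:T. ✓
w1: successors {w2}; □p there: w2:T. ✓
w2: no successors, so ◇□p fails. ✗
w3: successors {w0}; □p there: w0:T. ✓
Satisfying worlds: {w0, w1, w3}.
So ◇□p fails at the other 1 world.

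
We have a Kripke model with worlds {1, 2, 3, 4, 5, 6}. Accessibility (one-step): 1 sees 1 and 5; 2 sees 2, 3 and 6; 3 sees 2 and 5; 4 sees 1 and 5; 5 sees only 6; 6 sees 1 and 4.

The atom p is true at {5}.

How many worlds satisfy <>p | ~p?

5

1: <>p is T, ~p is T. ✓
2: <>p is F, ~p is T. ✓
3: <>p is T, ~p is T. ✓
4: <>p is T, ~p is T. ✓
5: <>p is F, ~p is F. ✗
6: <>p is F, ~p is T. ✓
Satisfying worlds: {1, 2, 3, 4, 6}.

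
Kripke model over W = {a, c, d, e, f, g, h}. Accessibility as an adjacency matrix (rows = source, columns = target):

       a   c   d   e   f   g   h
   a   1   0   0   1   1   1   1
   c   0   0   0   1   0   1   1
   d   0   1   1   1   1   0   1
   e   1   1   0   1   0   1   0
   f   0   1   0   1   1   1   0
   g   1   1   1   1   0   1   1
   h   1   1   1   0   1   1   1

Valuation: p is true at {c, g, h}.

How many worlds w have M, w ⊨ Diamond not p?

a: successors {a, e, f, g, h}; not p there: a:T, e:T, f:T, g:F, h:F. ✓
c: successors {e, g, h}; not p there: e:T, g:F, h:F. ✓
d: successors {c, d, e, f, h}; not p there: c:F, d:T, e:T, f:T, h:F. ✓
e: successors {a, c, e, g}; not p there: a:T, c:F, e:T, g:F. ✓
f: successors {c, e, f, g}; not p there: c:F, e:T, f:T, g:F. ✓
g: successors {a, c, d, e, g, h}; not p there: a:T, c:F, d:T, e:T, g:F, h:F. ✓
h: successors {a, c, d, f, g, h}; not p there: a:T, c:F, d:T, f:T, g:F, h:F. ✓
Satisfying worlds: {a, c, d, e, f, g, h}.

7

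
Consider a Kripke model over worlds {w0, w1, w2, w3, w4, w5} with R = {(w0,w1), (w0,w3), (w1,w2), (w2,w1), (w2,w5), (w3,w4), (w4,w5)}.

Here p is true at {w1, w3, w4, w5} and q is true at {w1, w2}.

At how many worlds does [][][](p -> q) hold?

4

w0: successors {w1, w3}; [][](p -> q) there: w1:F, w3:F. ✗
w1: successors {w2}; [][](p -> q) there: w2:T. ✓
w2: successors {w1, w5}; [][](p -> q) there: w1:F, w5:T. ✗
w3: successors {w4}; [][](p -> q) there: w4:T. ✓
w4: successors {w5}; [][](p -> q) there: w5:T. ✓
w5: no successors, so [][][](p -> q) holds vacuously. ✓
Satisfying worlds: {w1, w3, w4, w5}.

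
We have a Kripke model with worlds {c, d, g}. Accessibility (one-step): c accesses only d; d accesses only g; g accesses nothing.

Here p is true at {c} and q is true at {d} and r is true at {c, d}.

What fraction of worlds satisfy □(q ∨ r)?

c: successors {d}; q ∨ r there: d:T. ✓
d: successors {g}; q ∨ r there: g:F. ✗
g: no successors, so □(q ∨ r) holds vacuously. ✓
That's 2 of 3 worlds, so 2/3.

2/3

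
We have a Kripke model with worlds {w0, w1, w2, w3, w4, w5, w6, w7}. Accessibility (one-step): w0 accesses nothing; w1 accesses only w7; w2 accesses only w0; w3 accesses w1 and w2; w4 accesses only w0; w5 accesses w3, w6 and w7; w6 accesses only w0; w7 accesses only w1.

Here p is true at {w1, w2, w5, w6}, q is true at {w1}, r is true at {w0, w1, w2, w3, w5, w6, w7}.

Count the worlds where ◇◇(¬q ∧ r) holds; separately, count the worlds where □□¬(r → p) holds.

For ◇◇(¬q ∧ r):
w0: no successors, so ◇◇(¬q ∧ r) fails. ✗
w1: successors {w7}; ◇(¬q ∧ r) there: w7:F. ✗
w2: successors {w0}; ◇(¬q ∧ r) there: w0:F. ✗
w3: successors {w1, w2}; ◇(¬q ∧ r) there: w1:T, w2:T. ✓
w4: successors {w0}; ◇(¬q ∧ r) there: w0:F. ✗
w5: successors {w3, w6, w7}; ◇(¬q ∧ r) there: w3:T, w6:T, w7:F. ✓
w6: successors {w0}; ◇(¬q ∧ r) there: w0:F. ✗
w7: successors {w1}; ◇(¬q ∧ r) there: w1:T. ✓
— 3 worlds.
For □□¬(r → p):
w0: no successors, so □□¬(r → p) holds vacuously. ✓
w1: successors {w7}; □¬(r → p) there: w7:F. ✗
w2: successors {w0}; □¬(r → p) there: w0:T. ✓
w3: successors {w1, w2}; □¬(r → p) there: w1:T, w2:T. ✓
w4: successors {w0}; □¬(r → p) there: w0:T. ✓
w5: successors {w3, w6, w7}; □¬(r → p) there: w3:F, w6:T, w7:F. ✗
w6: successors {w0}; □¬(r → p) there: w0:T. ✓
w7: successors {w1}; □¬(r → p) there: w1:T. ✓
— 6 worlds.

3 and 6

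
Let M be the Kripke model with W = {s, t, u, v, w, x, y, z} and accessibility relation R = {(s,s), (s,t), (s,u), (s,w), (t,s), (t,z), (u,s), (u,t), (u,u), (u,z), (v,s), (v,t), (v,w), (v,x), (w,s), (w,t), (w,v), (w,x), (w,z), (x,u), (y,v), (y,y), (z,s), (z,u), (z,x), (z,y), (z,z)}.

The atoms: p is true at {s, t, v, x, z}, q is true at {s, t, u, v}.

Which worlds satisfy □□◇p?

s: successors {s, t, u, w}; □◇p there: s:T, t:T, u:T, w:F. ✗
t: successors {s, z}; □◇p there: s:T, z:F. ✗
u: successors {s, t, u, z}; □◇p there: s:T, t:T, u:T, z:F. ✗
v: successors {s, t, w, x}; □◇p there: s:T, t:T, w:F, x:T. ✗
w: successors {s, t, v, x, z}; □◇p there: s:T, t:T, v:F, x:T, z:F. ✗
x: successors {u}; □◇p there: u:T. ✓
y: successors {v, y}; □◇p there: v:F, y:T. ✗
z: successors {s, u, x, y, z}; □◇p there: s:T, u:T, x:T, y:T, z:F. ✗

{x}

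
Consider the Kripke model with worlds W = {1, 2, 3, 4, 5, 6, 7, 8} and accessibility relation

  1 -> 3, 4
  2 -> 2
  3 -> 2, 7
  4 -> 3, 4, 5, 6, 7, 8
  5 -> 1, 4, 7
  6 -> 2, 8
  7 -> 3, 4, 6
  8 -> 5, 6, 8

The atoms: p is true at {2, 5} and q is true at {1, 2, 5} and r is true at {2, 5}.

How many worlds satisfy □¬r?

1: successors {3, 4}; ¬r there: 3:T, 4:T. ✓
2: successors {2}; ¬r there: 2:F. ✗
3: successors {2, 7}; ¬r there: 2:F, 7:T. ✗
4: successors {3, 4, 5, 6, 7, 8}; ¬r there: 3:T, 4:T, 5:F, 6:T, 7:T, 8:T. ✗
5: successors {1, 4, 7}; ¬r there: 1:T, 4:T, 7:T. ✓
6: successors {2, 8}; ¬r there: 2:F, 8:T. ✗
7: successors {3, 4, 6}; ¬r there: 3:T, 4:T, 6:T. ✓
8: successors {5, 6, 8}; ¬r there: 5:F, 6:T, 8:T. ✗
Satisfying worlds: {1, 5, 7}.

3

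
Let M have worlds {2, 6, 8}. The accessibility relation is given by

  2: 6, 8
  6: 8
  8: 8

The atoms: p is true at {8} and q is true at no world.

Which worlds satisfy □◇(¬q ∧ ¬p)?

2: successors {6, 8}; ◇(¬q ∧ ¬p) there: 6:F, 8:F. ✗
6: successors {8}; ◇(¬q ∧ ¬p) there: 8:F. ✗
8: successors {8}; ◇(¬q ∧ ¬p) there: 8:F. ✗

∅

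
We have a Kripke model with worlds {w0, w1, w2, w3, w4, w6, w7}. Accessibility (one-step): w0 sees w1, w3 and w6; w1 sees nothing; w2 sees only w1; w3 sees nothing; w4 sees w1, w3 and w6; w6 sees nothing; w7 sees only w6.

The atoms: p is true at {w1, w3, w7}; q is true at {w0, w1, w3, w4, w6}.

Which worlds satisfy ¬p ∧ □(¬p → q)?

w0: ¬p is T, □(¬p → q) is T. ✓
w1: ¬p is F, □(¬p → q) is T. ✗
w2: ¬p is T, □(¬p → q) is T. ✓
w3: ¬p is F, □(¬p → q) is T. ✗
w4: ¬p is T, □(¬p → q) is T. ✓
w6: ¬p is T, □(¬p → q) is T. ✓
w7: ¬p is F, □(¬p → q) is T. ✗

{w0, w2, w4, w6}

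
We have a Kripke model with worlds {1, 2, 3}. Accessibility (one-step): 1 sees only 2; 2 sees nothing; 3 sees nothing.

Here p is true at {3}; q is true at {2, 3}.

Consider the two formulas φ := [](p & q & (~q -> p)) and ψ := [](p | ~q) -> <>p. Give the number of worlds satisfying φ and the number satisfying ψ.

For [](p & q & (~q -> p)):
1: successors {2}; p & q & (~q -> p) there: 2:F. ✗
2: no successors, so [](p & q & (~q -> p)) holds vacuously. ✓
3: no successors, so [](p & q & (~q -> p)) holds vacuously. ✓
— 2 worlds.
For [](p | ~q) -> <>p:
1: [](p | ~q) is F, <>p is F. ✓
2: [](p | ~q) is T, <>p is F. ✗
3: [](p | ~q) is T, <>p is F. ✗
— 1 world.

2 and 1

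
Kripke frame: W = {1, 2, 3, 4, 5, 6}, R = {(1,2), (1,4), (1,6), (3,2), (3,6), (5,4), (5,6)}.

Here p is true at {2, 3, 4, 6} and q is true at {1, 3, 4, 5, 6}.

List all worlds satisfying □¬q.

{2, 4, 6}

1: successors {2, 4, 6}; ¬q there: 2:T, 4:F, 6:F. ✗
2: no successors, so □¬q holds vacuously. ✓
3: successors {2, 6}; ¬q there: 2:T, 6:F. ✗
4: no successors, so □¬q holds vacuously. ✓
5: successors {4, 6}; ¬q there: 4:F, 6:F. ✗
6: no successors, so □¬q holds vacuously. ✓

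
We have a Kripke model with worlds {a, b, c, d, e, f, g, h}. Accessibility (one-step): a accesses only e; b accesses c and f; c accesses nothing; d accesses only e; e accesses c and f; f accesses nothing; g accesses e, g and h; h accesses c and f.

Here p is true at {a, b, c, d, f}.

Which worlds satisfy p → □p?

a: p is T, □p is F. ✗
b: p is T, □p is T. ✓
c: p is T, □p is T. ✓
d: p is T, □p is F. ✗
e: p is F, □p is T. ✓
f: p is T, □p is T. ✓
g: p is F, □p is F. ✓
h: p is F, □p is T. ✓

{b, c, e, f, g, h}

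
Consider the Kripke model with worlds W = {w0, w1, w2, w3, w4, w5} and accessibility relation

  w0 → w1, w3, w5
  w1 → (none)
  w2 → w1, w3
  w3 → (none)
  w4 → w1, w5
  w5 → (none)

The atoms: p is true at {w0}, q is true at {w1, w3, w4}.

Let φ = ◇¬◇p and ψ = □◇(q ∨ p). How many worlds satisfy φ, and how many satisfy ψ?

3 and 3

For ◇¬◇p:
w0: successors {w1, w3, w5}; ¬◇p there: w1:T, w3:T, w5:T. ✓
w1: no successors, so ◇¬◇p fails. ✗
w2: successors {w1, w3}; ¬◇p there: w1:T, w3:T. ✓
w3: no successors, so ◇¬◇p fails. ✗
w4: successors {w1, w5}; ¬◇p there: w1:T, w5:T. ✓
w5: no successors, so ◇¬◇p fails. ✗
— 3 worlds.
For □◇(q ∨ p):
w0: successors {w1, w3, w5}; ◇(q ∨ p) there: w1:F, w3:F, w5:F. ✗
w1: no successors, so □◇(q ∨ p) holds vacuously. ✓
w2: successors {w1, w3}; ◇(q ∨ p) there: w1:F, w3:F. ✗
w3: no successors, so □◇(q ∨ p) holds vacuously. ✓
w4: successors {w1, w5}; ◇(q ∨ p) there: w1:F, w5:F. ✗
w5: no successors, so □◇(q ∨ p) holds vacuously. ✓
— 3 worlds.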